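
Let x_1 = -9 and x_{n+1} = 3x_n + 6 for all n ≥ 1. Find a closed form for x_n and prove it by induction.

Claim: x_n = -2·3^n − 3.

Base case: x_1 = -9, and -2·3^1 − 3 = -6 − 3 = -9.
Assume x_k = -2·3^k − 3 for some k ≥ 1.
Then x_{k+1} = 3x_k + 6 = 3·(-2·3^k − 3) + 6 = -6·3^k − 9 + 6 = -2·3^{k+1} − 3.
This completes the inductive step, so x_n = -2·3^n − 3 for all n ≥ 1.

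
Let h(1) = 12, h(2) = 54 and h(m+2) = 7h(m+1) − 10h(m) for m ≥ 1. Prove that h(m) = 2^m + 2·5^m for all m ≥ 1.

Base cases: h(1) = 12 and 2^1 + 2·5^1 = 12; h(2) = 54 and 2^2 + 2·5^2 = 54.
Assume h(j) = 2^j + 2·5^j for all 1 ≤ j ≤ r, where r ≥ 2.
Then h(r+1) = 7h(r) − 10h(r−1) = 7·(2^r + 2·5^r) − 10·(2^{r−1} + 2·5^{r−1}) = (7·2 − 10)2^{r−1} + 2·(7·5 − 10)5^{r−1} = 4·2^{r−1} + 50·5^{r−1} = 2^{r+1} + 2·5^{r+1}.
So the formula holds for r+1, and by strong induction h(m) = 2^m + 2·5^m for all m ≥ 1.

h(m) = 2^m + 2·5^m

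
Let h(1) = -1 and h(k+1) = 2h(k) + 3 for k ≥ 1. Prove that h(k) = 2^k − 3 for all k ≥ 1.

Base case: h(1) = -1, and 2^1 − 3 = 2 − 3 = -1.
Assume h(j) = 2^j − 3 for some j ≥ 1.
Then h(j+1) = 2h(j) + 3 = 2·(2^j − 3) + 3 = 2^{j+1} − 6 + 3 = 2^{j+1} − 3.
This completes the inductive step, so h(k) = 2^k − 3 for all k ≥ 1.

h(k) = 2^k − 3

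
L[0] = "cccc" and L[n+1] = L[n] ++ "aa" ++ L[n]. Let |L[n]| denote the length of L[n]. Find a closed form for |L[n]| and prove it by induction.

Claim: |L[n]| = 6·2^n − 2.

Base case: |L[0]| = 4, and 6·2^0 − 2 = 4.
Assume |L[j]| = 6·2^j − 2.
Then |L[j+1]| = |L[j]| + 2 + |L[j]| = 2|L[j]| + 2 = 2(6·2^j − 2) + 2 = 6·2^{j+1} − 4 + 2 = 6·2^{j+1} − 2.
This completes the inductive step, so |L[n]| = 6·2^n − 2 for all n ≥ 0.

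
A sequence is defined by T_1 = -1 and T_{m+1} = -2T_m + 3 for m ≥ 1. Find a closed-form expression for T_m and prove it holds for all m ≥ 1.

Claim: T_m = (-2)^m + 1.

Base case: T_1 = -1, and (-2)^1 + 1 = -2 + 1 = -1.
Assume T_r = (-2)^r + 1 for some r ≥ 1.
Then T_{r+1} = -2T_r + 3 = -2·((-2)^r + 1) + 3 = -2·(-2)^r − 2 + 3 = (-2)^{r+1} + 1.
So the formula holds for r+1, and by induction T_m = (-2)^m + 1 for all m ≥ 1.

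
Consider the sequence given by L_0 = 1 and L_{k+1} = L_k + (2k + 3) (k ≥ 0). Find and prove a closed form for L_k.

Claim: L_k = k^2 + 2k + 1.

Base case: L_0 = 1, and 0^2 + 2·0 + 1 = 1.
Assume L_j = j^2 + 2j + 1.
Then L_{j+1} = L_j + (2j + 3) = (j^2 + 2j + 1) + (2j + 3) = j^2 + 4j + 4,
and (j+1)^2 + 2·(j+1) + 1 = j^2 + 4j + 4.
This completes the inductive step, so L_k = k^2 + 2k + 1 for all k ≥ 0.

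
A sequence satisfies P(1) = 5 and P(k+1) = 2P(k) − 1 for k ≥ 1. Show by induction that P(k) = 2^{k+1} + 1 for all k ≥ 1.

Base case: P(1) = 5, and 2^{1+1} + 1 = 4 + 1 = 5.
Assume P(r) = 2^{r+1} + 1 for some r ≥ 1.
Then P(r+1) = 2P(r) − 1 = 2·(2^{r+1} + 1) − 1 = 2^{r+2} + 2 − 1 = 2^{r+2} + 1.
By induction, P(k) = 2^{k+1} + 1 for all k ≥ 1.

P(k) = 2^{k+1} + 1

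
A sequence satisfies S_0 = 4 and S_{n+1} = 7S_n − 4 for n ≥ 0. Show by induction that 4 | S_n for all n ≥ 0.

Base case: S_0 = 4 = 4·1, so 4 | S_0.
Assume 4 | S_k, so S_k = 4t for some integer t.
Then S_{k+1} = 7S_k − 4 = 7·(4t) − 4 = 4(7t − 1), so 4 | S_{k+1}.
By induction, 4 | S_n for all n ≥ 0.

4 | S_n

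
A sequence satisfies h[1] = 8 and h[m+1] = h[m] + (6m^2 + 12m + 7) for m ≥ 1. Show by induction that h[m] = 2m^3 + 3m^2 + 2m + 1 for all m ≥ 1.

Base case: h[1] = 8, and 2·1^3 + 3·1^2 + 2·1 + 1 = 8.
Assume h[k] = 2k^3 + 3k^2 + 2k + 1.
Then h[k+1] = h[k] + (6k^2 + 12k + 7) = (2k^3 + 3k^2 + 2k + 1) + (6k^2 + 12k + 7) = 2k^3 + 9k^2 + 14k + 8,
and 2·(k+1)^3 + 3·(k+1)^2 + 2·(k+1) + 1 = 2k^3 + 9k^2 + 14k + 8.
By induction, h[m] = 2m^3 + 3m^2 + 2m + 1 for all m ≥ 1.

h[m] = 2m^3 + 3m^2 + 2m + 1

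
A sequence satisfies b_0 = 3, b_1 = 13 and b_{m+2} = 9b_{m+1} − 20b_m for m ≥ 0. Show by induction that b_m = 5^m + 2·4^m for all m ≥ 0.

Base cases: b_0 = 3 and 5^0 + 2·4^0 = 3; b_1 = 13 and 5^1 + 2·4^1 = 13.
Assume b_j = 5^j + 2·4^j for all 0 ≤ j ≤ k, where k ≥ 1.
Then b_{k+1} = 9b_k − 20b_{k−1} = 9·(5^k + 2·4^k) − 20·(5^{k−1} + 2·4^{k−1}) = (9·5 − 20)5^{k−1} + 2·(9·4 − 20)4^{k−1} = 25·5^{k−1} + 32·4^{k−1} = 5^{k+1} + 2·4^{k+1}.
By strong induction, b_m = 5^m + 2·4^m for all m ≥ 0.

b_m = 5^m + 2·4^m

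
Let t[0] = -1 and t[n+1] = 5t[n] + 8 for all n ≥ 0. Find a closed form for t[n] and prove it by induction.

Claim: t[n] = 5^n − 2.

Base case: t[0] = -1, and 5^0 − 2 = 1 − 2 = -1.
Assume t[j] = 5^j − 2 for some j ≥ 0.
Then t[j+1] = 5t[j] + 8 = 5·(5^j − 2) + 8 = 5^{j+1} − 10 + 8 = 5^{j+1} − 2.
Hence t[n] = 5^n − 2 for every n ≥ 0, by induction.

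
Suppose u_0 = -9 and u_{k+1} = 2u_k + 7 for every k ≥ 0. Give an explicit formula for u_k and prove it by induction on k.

Claim: u_k = -2^{k+1} − 7.

Base case: u_0 = -9, and -2^{0+1} − 7 = -2 − 7 = -9.
Assume u_j = -2^{j+1} − 7 for some j ≥ 0.
Then u_{j+1} = 2u_j + 7 = 2·(-2^{j+1} − 7) + 7 = -2^{j+2} − 14 + 7 = -2^{j+2} − 7.
By induction, u_k = -2^{k+1} − 7 for all k ≥ 0.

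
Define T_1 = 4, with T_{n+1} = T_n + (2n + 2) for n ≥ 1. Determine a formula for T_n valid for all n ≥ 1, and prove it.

Claim: T_n = n^2 + n + 2.

Base case: T_1 = 4, and 1^2 + 1 + 2 = 4.
Assume T_k = k^2 + k + 2.
Then T_{k+1} = T_k + (2k + 2) = (k^2 + k + 2) + (2k + 2) = k^2 + 3k + 4,
and (k+1)^2 + (k+1) + 2 = k^2 + 3k + 4.
By induction, T_n = n^2 + n + 2 for all n ≥ 1.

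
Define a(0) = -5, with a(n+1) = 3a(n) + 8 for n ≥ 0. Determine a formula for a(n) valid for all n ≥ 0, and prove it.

Claim: a(n) = -3^n − 4.

Base case: a(0) = -5, and -3^0 − 4 = -1 − 4 = -5.
Assume a(m) = -3^m − 4 for some m ≥ 0.
Then a(m+1) = 3a(m) + 8 = 3·(-3^m − 4) + 8 = -3^{m+1} − 12 + 8 = -3^{m+1} − 4.
This completes the inductive step, so a(n) = -3^n − 4 for all n ≥ 0.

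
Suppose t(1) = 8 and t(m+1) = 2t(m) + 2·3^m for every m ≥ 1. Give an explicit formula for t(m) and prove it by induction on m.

Claim: t(m) = 2^m + 2·3^m.

Base case: t(1) = 8, and 2^1 + 2·3^1 = 2 + 6 = 8.
Assume t(k) = 2^k + 2·3^k for some k ≥ 1.
Then t(k+1) = 2t(k) + 2·3^k = 2·(2^k + 2·3^k) + 2·3^k = 2^{k+1} + 4·3^k + 2·3^k = 2^{k+1} + 6·3^k = 2^{k+1} + 2·3^{k+1}.
Hence t(m) = 2^m + 2·3^m for every m ≥ 1, by induction.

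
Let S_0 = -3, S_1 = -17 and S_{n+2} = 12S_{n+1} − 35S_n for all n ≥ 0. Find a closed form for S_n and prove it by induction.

Claim: S_n = -7^n − 2·5^n.

Base cases: S_0 = -3 and -7^0 − 2·5^0 = -3; S_1 = -17 and -7^1 − 2·5^1 = -17.
Assume S_i = -7^i − 2·5^i for all 0 ≤ i ≤ j, where j ≥ 1.
Then S_{j+1} = 12S_j − 35S_{j−1} = 12·(-7^j − 2·5^j) − 35·(-7^{j−1} − 2·5^{j−1}) = -(12·7 − 35)7^{j−1} − 2·(12·5 − 35)5^{j−1} = -49·7^{j−1} − 50·5^{j−1} = -7^{j+1} − 2·5^{j+1}.
This completes the inductive step, so S_n = -7^n − 2·5^n for all n ≥ 0.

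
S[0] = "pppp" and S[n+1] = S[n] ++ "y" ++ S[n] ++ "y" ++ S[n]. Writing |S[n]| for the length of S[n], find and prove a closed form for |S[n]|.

Claim: |S[n]| = 5·3^n − 1.

Base case: |S[0]| = 4, and 5·3^0 − 1 = 4.
Assume |S[k]| = 5·3^k − 1.
Then |S[k+1]| = 3|S[k]| + 2 = 3(5·3^k − 1) + 2 = 5·3^{k+1} − 3 + 2 = 5·3^{k+1} − 1.
Hence |S[n]| = 5·3^n − 1 for every n ≥ 0, by induction.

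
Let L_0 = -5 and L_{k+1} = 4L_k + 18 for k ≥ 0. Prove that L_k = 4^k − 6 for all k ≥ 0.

Base case: L_0 = -5, and 4^0 − 6 = 1 − 6 = -5.
Assume L_j = 4^j − 6 for some j ≥ 0.
Then L_{j+1} = 4L_j + 18 = 4·(4^j − 6) + 18 = 4^{j+1} − 24 + 18 = 4^{j+1} − 6.
So the formula holds for j+1, and by induction L_k = 4^k − 6 for all k ≥ 0.

L_k = 4^k − 6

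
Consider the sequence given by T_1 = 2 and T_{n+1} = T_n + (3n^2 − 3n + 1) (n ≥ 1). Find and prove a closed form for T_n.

Claim: T_n = n^3 − 3n^2 + 3n + 1.

Base case: T_1 = 2, and 1^3 − 3·1^2 + 3·1 + 1 = 2.
Assume T_k = k^3 − 3k^2 + 3k + 1.
Then T_{k+1} = T_k + (3k^2 − 3k + 1) = (k^3 − 3k^2 + 3k + 1) + (3k^2 − 3k + 1) = k^3 + 2,
and (k+1)^3 − 3·(k+1)^2 + 3·(k+1) + 1 = k^3 + 2.
By induction, T_n = n^3 − 3n^2 + 3n + 1 for all n ≥ 1.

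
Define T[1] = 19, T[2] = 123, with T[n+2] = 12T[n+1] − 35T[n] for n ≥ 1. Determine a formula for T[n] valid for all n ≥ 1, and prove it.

Claim: T[n] = 5^n + 2·7^n.

Base cases: T[1] = 19 and 5^1 + 2·7^1 = 19; T[2] = 123 and 5^2 + 2·7^2 = 123.
Assume T[j] = 5^j + 2·7^j for all 1 ≤ j ≤ r, where r ≥ 2.
Then T[r+1] = 12T[r] − 35T[r−1] = 12·(5^r + 2·7^r) − 35·(5^{r−1} + 2·7^{r−1}) = (12·5 − 35)5^{r−1} + 2·(12·7 − 35)7^{r−1} = 25·5^{r−1} + 98·7^{r−1} = 5^{r+1} + 2·7^{r+1}.
This completes the inductive step, so T[n] = 5^n + 2·7^n for all n ≥ 1.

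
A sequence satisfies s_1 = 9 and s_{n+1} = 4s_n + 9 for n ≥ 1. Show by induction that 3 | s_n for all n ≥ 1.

Base case: s_1 = 9 = 3·3, so 3 | s_1.
Assume 3 | s_m, so s_m = 3t for some integer t.
Then s_{m+1} = 4s_m + 9 = 4·(3t) + 9 = 3(4t + 3), so 3 | s_{m+1}.
Hence 3 | s_n for every n ≥ 1, by induction.

3 | s_n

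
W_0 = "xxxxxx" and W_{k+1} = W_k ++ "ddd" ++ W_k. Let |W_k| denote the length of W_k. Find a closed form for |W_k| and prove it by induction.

Claim: |W_k| = 9·2^k − 3.

Base case: |W_0| = 6, and 9·2^0 − 3 = 6.
Assume |W_m| = 9·2^m − 3.
Then |W_{m+1}| = |W_m| + 3 + |W_m| = 2|W_m| + 3 = 2(9·2^m − 3) + 3 = 9·2^{m+1} − 6 + 3 = 9·2^{m+1} − 3.
By induction, |W_k| = 9·2^k − 3 for all k ≥ 0.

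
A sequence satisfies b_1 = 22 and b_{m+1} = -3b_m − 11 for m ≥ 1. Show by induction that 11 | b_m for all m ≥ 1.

Base case: b_1 = 22 = 11·2, so 11 | b_1.
Assume 11 | b_j, so b_j = 11t for some integer t.
Then b_{j+1} = -3b_j − 11 = -3·(11t) − 11 = 11(-3t − 1), so 11 | b_{j+1}.
By induction, 11 | b_m for all m ≥ 1.

11 | b_m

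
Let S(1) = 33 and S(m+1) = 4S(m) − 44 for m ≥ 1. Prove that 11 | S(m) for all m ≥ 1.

Base case: S(1) = 33 = 11·3, so 11 | S(1).
Assume 11 | S(r), so S(r) = 11t for some integer t.
Then S(r+1) = 4S(r) − 44 = 4·(11t) − 44 = 11(4t − 4), so 11 | S(r+1).
Hence 11 | S(m) for every m ≥ 1, by induction.

11 | S(m)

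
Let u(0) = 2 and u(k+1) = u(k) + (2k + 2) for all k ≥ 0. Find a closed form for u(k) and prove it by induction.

Claim: u(k) = k^2 + k + 2.

Base case: u(0) = 2, and 0^2 + 0 + 2 = 2.
Assume u(r) = r^2 + r + 2.
Then u(r+1) = u(r) + (2r + 2) = (r^2 + r + 2) + (2r + 2) = r^2 + 3r + 4,
and (r+1)^2 + (r+1) + 2 = r^2 + 3r + 4.
This completes the inductive step, so u(k) = k^2 + k + 2 for all k ≥ 0.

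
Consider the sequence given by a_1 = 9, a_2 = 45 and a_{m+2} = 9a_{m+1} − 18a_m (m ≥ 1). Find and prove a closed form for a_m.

Claim: a_m = 6^m + 3^m.

Base cases: a_1 = 9 and 6^1 + 3^1 = 9; a_2 = 45 and 6^2 + 3^2 = 45.
Assume a_i = 6^i + 3^i for all 1 ≤ i ≤ j, where j ≥ 2.
Then a_{j+1} = 9a_j − 18a_{j−1} = 9·(6^j + 3^j) − 18·(6^{j−1} + 3^{j−1}) = (9·6 − 18)6^{j−1} + (9·3 − 18)3^{j−1} = 36·6^{j−1} + 9·3^{j−1} = 6^{j+1} + 3^{j+1}.
By strong induction, a_m = 6^m + 3^m for all m ≥ 1.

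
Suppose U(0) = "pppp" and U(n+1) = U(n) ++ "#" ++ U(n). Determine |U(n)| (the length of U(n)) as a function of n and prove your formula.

Claim: |U(n)| = 5·2^n − 1.

Base case: |U(0)| = 4, and 5·2^0 − 1 = 4.
Assume |U(m)| = 5·2^m − 1.
Then |U(m+1)| = |U(m)| + 1 + |U(m)| = 2|U(m)| + 1 = 2(5·2^m − 1) + 1 = 5·2^{m+1} − 2 + 1 = 5·2^{m+1} − 1.
This completes the inductive step, so |U(n)| = 5·2^n − 1 for all n ≥ 0.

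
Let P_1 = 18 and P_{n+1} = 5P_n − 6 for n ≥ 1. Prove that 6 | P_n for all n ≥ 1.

Base case: P_1 = 18 = 6·3, so 6 | P_1.
Assume 6 | P_m, so P_m = 6t for some integer t.
Then P_{m+1} = 5P_m − 6 = 5·(6t) − 6 = 6(5t − 1), so 6 | P_{m+1}.
Hence 6 | P_n for every n ≥ 1, by induction.

6 | P_n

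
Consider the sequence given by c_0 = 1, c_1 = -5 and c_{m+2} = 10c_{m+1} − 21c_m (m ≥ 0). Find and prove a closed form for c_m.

Claim: c_m = 3·3^m − 2·7^m.

Base cases: c_0 = 1 and 3·3^0 − 2·7^0 = 1; c_1 = -5 and 3·3^1 − 2·7^1 = -5.
Assume c_j = 3·3^j − 2·7^j for all 0 ≤ j ≤ r, where r ≥ 1.
Then c_{r+1} = 10c_r − 21c_{r−1} = 10·(3·3^r − 2·7^r) − 21·(3·3^{r−1} − 2·7^{r−1}) = 3·(10·3 − 21)3^{r−1} − 2·(10·7 − 21)7^{r−1} = 27·3^{r−1} − 98·7^{r−1} = 3·3^{r+1} − 2·7^{r+1}.
Hence c_m = 3·3^m − 2·7^m for every m ≥ 0, by strong induction.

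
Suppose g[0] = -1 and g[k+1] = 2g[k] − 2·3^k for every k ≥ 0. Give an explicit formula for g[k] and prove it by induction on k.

Claim: g[k] = 2^k − 2·3^k.

Base case: g[0] = -1, and 2^0 − 2·3^0 = 1 − 2 = -1.
Assume g[j] = 2^j − 2·3^j for some j ≥ 0.
Then g[j+1] = 2g[j] − 2·3^j = 2·(2^j − 2·3^j) − 2·3^j = 2^{j+1} − 4·3^j − 2·3^j = 2^{j+1} − 6·3^j = 2^{j+1} − 2·3^{j+1}.
This completes the inductive step, so g[k] = 2^k − 2·3^k for all k ≥ 0.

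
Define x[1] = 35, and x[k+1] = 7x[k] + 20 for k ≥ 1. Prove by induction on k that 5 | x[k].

Base case: x[1] = 35 = 5·7, so 5 | x[1].
Assume 5 | x[j], so x[j] = 5t for some integer t.
Then x[j+1] = 7x[j] + 20 = 7·(5t) + 20 = 5(7t + 4), so 5 | x[j+1].
This completes the inductive step, so 5 | x[k] for all k ≥ 1.

5 | x[k]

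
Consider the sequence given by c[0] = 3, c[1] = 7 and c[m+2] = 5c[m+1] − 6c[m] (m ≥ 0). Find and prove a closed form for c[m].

Claim: c[m] = 3^m + 2·2^m.

Base cases: c[0] = 3 and 3^0 + 2·2^0 = 3; c[1] = 7 and 3^1 + 2·2^1 = 7.
Assume c[j] = 3^j + 2·2^j for all 0 ≤ j ≤ k, where k ≥ 1.
Then c[k+1] = 5c[k] − 6c[k−1] = 5·(3^k + 2·2^k) − 6·(3^{k−1} + 2·2^{k−1}) = (5·3 − 6)3^{k−1} + 2·(5·2 − 6)2^{k−1} = 9·3^{k−1} + 8·2^{k−1} = 3^{k+1} + 2·2^{k+1}.
So the formula holds for k+1, and by strong induction c[m] = 3^m + 2·2^m for all m ≥ 0.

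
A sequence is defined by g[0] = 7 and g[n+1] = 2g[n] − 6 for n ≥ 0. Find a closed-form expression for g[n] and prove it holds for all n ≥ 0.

Claim: g[n] = 2^n + 6.

Base case: g[0] = 7, and 2^0 + 6 = 1 + 6 = 7.
Assume g[k] = 2^k + 6 for some k ≥ 0.
Then g[k+1] = 2g[k] − 6 = 2·(2^k + 6) − 6 = 2^{k+1} + 12 − 6 = 2^{k+1} + 6.
By induction, g[n] = 2^n + 6 for all n ≥ 0.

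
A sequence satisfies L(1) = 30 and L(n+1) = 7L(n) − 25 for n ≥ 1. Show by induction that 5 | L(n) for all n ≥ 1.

Base case: L(1) = 30 = 5·6, so 5 | L(1).
Assume 5 | L(m), so L(m) = 5t for some integer t.
Then L(m+1) = 7L(m) − 25 = 7·(5t) − 25 = 5(7t − 5), so 5 | L(m+1).
Hence 5 | L(n) for every n ≥ 1, by induction.

5 | L(n)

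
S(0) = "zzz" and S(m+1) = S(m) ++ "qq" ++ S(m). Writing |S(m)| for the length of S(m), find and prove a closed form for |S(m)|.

Claim: |S(m)| = 5·2^m − 2.

Base case: |S(0)| = 3, and 5·2^0 − 2 = 3.
Assume |S(k)| = 5·2^k − 2.
Then |S(k+1)| = |S(k)| + 2 + |S(k)| = 2|S(k)| + 2 = 2(5·2^k − 2) + 2 = 5·2^{k+1} − 4 + 2 = 5·2^{k+1} − 2.
By induction, |S(m)| = 5·2^m − 2 for all m ≥ 0.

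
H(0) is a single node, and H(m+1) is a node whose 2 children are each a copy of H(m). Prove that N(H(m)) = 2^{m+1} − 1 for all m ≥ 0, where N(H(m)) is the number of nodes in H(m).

Base case: N(H(0)) = 1, and 2^{0+1} − 1 = 1.
Assume N(H(j)) = 2^{j+1} − 1.
Then N(H(j+1)) = 1 + 2N(H(j)) = 1 + 2(2^{j+1} − 1) = 2^{j+2} − 2 + 1 = 2^{j+2} − 1.
Hence N(H(m)) = 2^{m+1} − 1 for every m ≥ 0, by induction.

N(H(m)) = 2^{m+1} − 1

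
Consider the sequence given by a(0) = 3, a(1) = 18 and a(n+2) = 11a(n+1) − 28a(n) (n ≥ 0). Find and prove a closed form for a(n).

Claim: a(n) = 2·7^n + 4^n.

Base cases: a(0) = 3 and 2·7^0 + 4^0 = 3; a(1) = 18 and 2·7^1 + 4^1 = 18.
Assume a(j) = 2·7^j + 4^j for all 0 ≤ j ≤ k, where k ≥ 1.
Then a(k+1) = 11a(k) − 28a(k−1) = 11·(2·7^k + 4^k) − 28·(2·7^{k−1} + 4^{k−1}) = 2·(11·7 − 28)7^{k−1} + (11·4 − 28)4^{k−1} = 98·7^{k−1} + 16·4^{k−1} = 2·7^{k+1} + 4^{k+1}.
By strong induction, a(n) = 2·7^n + 4^n for all n ≥ 0.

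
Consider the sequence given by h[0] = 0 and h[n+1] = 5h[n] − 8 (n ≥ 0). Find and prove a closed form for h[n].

Claim: h[n] = -2·5^n + 2.

Base case: h[0] = 0, and -2·5^0 + 2 = -2 + 2 = 0.
Assume h[r] = -2·5^r + 2 for some r ≥ 0.
Then h[r+1] = 5h[r] − 8 = 5·(-2·5^r + 2) − 8 = -10·5^r + 10 − 8 = -2·5^{r+1} + 2.
This completes the inductive step, so h[n] = -2·5^n + 2 for all n ≥ 0.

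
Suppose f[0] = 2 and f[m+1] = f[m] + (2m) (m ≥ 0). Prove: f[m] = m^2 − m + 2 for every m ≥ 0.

Base case: f[0] = 2, and 0^2 − 0 + 2 = 2.
Assume f[r] = r^2 − r + 2.
Then f[r+1] = f[r] + (2r) = (r^2 − r + 2) + (2r) = r^2 + r + 2,
and (r+1)^2 − (r+1) + 2 = r^2 + r + 2.
Hence f[m] = m^2 − m + 2 for every m ≥ 0, by induction.

f[m] = m^2 − m + 2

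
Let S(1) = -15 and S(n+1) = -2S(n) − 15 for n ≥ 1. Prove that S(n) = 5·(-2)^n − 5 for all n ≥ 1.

Base case: S(1) = -15, and 5·(-2)^1 − 5 = -10 − 5 = -15.
Assume S(r) = 5·(-2)^r − 5 for some r ≥ 1.
Then S(r+1) = -2S(r) − 15 = -2·(5·(-2)^r − 5) − 15 = -10·(-2)^r + 10 − 15 = 5·(-2)^{r+1} − 5.
By induction, S(n) = 5·(-2)^n − 5 for all n ≥ 1.

S(n) = 5·(-2)^n − 5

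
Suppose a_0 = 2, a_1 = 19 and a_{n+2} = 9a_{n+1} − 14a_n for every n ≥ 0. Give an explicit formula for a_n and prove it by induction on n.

Claim: a_n = 3·7^n − 2^n.

Base cases: a_0 = 2 and 3·7^0 − 2^0 = 2; a_1 = 19 and 3·7^1 − 2^1 = 19.
Assume a_j = 3·7^j − 2^j for all 0 ≤ j ≤ m, where m ≥ 1.
Then a_{m+1} = 9a_m − 14a_{m−1} = 9·(3·7^m − 2^m) − 14·(3·7^{m−1} − 2^{m−1}) = 3·(9·7 − 14)7^{m−1} − (9·2 − 14)2^{m−1} = 147·7^{m−1} − 4·2^{m−1} = 3·7^{m+1} − 2^{m+1}.
This completes the inductive step, so a_n = 3·7^n − 2^n for all n ≥ 0.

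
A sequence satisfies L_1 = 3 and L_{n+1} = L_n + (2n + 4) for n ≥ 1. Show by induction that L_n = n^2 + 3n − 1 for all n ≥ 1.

Base case: L_1 = 3, and 1^2 + 3·1 − 1 = 3.
Assume L_r = r^2 + 3r − 1.
Then L_{r+1} = L_r + (2r + 4) = (r^2 + 3r − 1) + (2r + 4) = r^2 + 5r + 3,
and (r+1)^2 + 3·(r+1) − 1 = r^2 + 5r + 3.
This completes the inductive step, so L_n = n^2 + 3n − 1 for all n ≥ 1.

L_n = n^2 + 3n − 1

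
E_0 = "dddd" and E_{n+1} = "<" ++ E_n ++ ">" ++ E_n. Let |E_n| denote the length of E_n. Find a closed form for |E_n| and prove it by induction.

Claim: |E_n| = 6·2^n − 2.

Base case: |E_0| = 4, and 6·2^0 − 2 = 4.
Assume |E_m| = 6·2^m − 2.
Then |E_{m+1}| = 1 + |E_m| + 1 + |E_m| = 2|E_m| + 2 = 2(6·2^m − 2) + 2 = 6·2^{m+1} − 4 + 2 = 6·2^{m+1} − 2.
This completes the inductive step, so |E_n| = 6·2^n − 2 for all n ≥ 0.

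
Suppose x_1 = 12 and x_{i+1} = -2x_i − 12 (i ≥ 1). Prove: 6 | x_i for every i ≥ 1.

Base case: x_1 = 12 = 6·2, so 6 | x_1.
Assume 6 | x_m, so x_m = 6t for some integer t.
Then x_{m+1} = -2x_m − 12 = -2·(6t) − 12 = 6(-2t − 2), so 6 | x_{m+1}.
Hence 6 | x_i for every i ≥ 1, by induction.

6 | x_i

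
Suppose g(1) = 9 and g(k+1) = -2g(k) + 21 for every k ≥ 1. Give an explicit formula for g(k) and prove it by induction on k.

Claim: g(k) = -(-2)^k + 7.

Base case: g(1) = 9, and -(-2)^1 + 7 = 2 + 7 = 9.
Assume g(j) = -(-2)^j + 7 for some j ≥ 1.
Then g(j+1) = -2g(j) + 21 = -2·(-(-2)^j + 7) + 21 = 2·(-2)^j − 14 + 21 = -(-2)^{j+1} + 7.
This completes the inductive step, so g(k) = -(-2)^k + 7 for all k ≥ 1.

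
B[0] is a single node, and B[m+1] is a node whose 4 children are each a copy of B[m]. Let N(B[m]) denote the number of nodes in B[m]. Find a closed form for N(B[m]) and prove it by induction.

Claim: N(B[m]) = (4^{m+1} − 1)/3.

Base case: N(B[0]) = 1, and (4^{0+1} − 1)/3 = 1.
Assume N(B[k]) = (4^{k+1} − 1)/3.
Then N(B[k+1]) = 1 + 4N(B[k]) = 1 + 4·(4^{k+1} − 1)/3 = 1 + (4^{k+2} − 4)/3 = (3 + 4^{k+2} − 4)/3 = (4^{k+2} − 1)/3.
Hence N(B[m]) = (4^{m+1} − 1)/3 for every m ≥ 0, by induction.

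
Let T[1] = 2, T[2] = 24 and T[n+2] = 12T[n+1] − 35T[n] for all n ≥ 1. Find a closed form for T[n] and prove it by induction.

Claim: T[n] = -5^n + 7^n.

Base cases: T[1] = 2 and -5^1 + 7^1 = 2; T[2] = 24 and -5^2 + 7^2 = 24.
Assume T[j] = -5^j + 7^j for all 1 ≤ j ≤ m, where m ≥ 2.
Then T[m+1] = 12T[m] − 35T[m−1] = 12·(-5^m + 7^m) − 35·(-5^{m−1} + 7^{m−1}) = -(12·5 − 35)5^{m−1} + (12·7 − 35)7^{m−1} = -25·5^{m−1} + 49·7^{m−1} = -5^{m+1} + 7^{m+1}.
Hence T[n] = -5^n + 7^n for every n ≥ 1, by strong induction.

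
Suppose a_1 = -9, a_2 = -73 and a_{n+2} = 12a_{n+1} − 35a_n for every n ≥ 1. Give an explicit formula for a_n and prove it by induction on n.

Claim: a_n = 5^n − 2·7^n.

Base cases: a_1 = -9 and 5^1 − 2·7^1 = -9; a_2 = -73 and 5^2 − 2·7^2 = -73.
Assume a_j = 5^j − 2·7^j for all 1 ≤ j ≤ m, where m ≥ 2.
Then a_{m+1} = 12a_m − 35a_{m−1} = 12·(5^m − 2·7^m) − 35·(5^{m−1} − 2·7^{m−1}) = (12·5 − 35)5^{m−1} − 2·(12·7 − 35)7^{m−1} = 25·5^{m−1} − 98·7^{m−1} = 5^{m+1} − 2·7^{m+1}.
This completes the inductive step, so a_n = 5^n − 2·7^n for all n ≥ 1.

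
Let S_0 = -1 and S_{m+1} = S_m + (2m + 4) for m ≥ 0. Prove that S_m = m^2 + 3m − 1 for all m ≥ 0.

Base case: S_0 = -1, and 0^2 + 3·0 − 1 = -1.
Assume S_k = k^2 + 3k − 1.
Then S_{k+1} = S_k + (2k + 4) = (k^2 + 3k − 1) + (2k + 4) = k^2 + 5k + 3,
and (k+1)^2 + 3·(k+1) − 1 = k^2 + 5k + 3.
Hence S_m = m^2 + 3m − 1 for every m ≥ 0, by induction.

S_m = m^2 + 3m − 1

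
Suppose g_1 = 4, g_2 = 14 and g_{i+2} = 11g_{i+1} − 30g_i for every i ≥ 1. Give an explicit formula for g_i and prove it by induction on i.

Claim: g_i = 2·5^i − 6^i.

Base cases: g_1 = 4 and 2·5^1 − 6^1 = 4; g_2 = 14 and 2·5^2 − 6^2 = 14.
Assume g_j = 2·5^j − 6^j for all 1 ≤ j ≤ m, where m ≥ 2.
Then g_{m+1} = 11g_m − 30g_{m−1} = 11·(2·5^m − 6^m) − 30·(2·5^{m−1} − 6^{m−1}) = 2·(11·5 − 30)5^{m−1} − (11·6 − 30)6^{m−1} = 50·5^{m−1} − 36·6^{m−1} = 2·5^{m+1} − 6^{m+1}.
By strong induction, g_i = 2·5^i − 6^i for all i ≥ 1.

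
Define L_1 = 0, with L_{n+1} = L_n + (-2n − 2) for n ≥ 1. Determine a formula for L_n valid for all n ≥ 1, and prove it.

Claim: L_n = -n^2 − n + 2.

Base case: L_1 = 0, and -1^2 − 1 + 2 = 0.
Assume L_r = -r^2 − r + 2.
Then L_{r+1} = L_r + (-2r − 2) = (-r^2 − r + 2) + (-2r − 2) = -r^2 − 3r,
and -(r+1)^2 − (r+1) + 2 = -r^2 − 3r.
This completes the inductive step, so L_n = -n^2 − n + 2 for all n ≥ 1.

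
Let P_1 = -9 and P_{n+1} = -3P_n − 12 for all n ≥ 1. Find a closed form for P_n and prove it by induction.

Claim: P_n = 2·(-3)^n − 3.

Base case: P_1 = -9, and 2·(-3)^1 − 3 = -6 − 3 = -9.
Assume P_k = 2·(-3)^k − 3 for some k ≥ 1.
Then P_{k+1} = -3P_k − 12 = -3·(2·(-3)^k − 3) − 12 = -6·(-3)^k + 9 − 12 = 2·(-3)^{k+1} − 3.
This completes the inductive step, so P_n = 2·(-3)^n − 3 for all n ≥ 1.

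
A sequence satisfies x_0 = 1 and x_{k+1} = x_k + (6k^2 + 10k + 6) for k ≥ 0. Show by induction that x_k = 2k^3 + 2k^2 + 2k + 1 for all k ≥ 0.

Base case: x_0 = 1, and 2·0^3 + 2·0^2 + 2·0 + 1 = 1.
Assume x_m = 2m^3 + 2m^2 + 2m + 1.
Then x_{m+1} = x_m + (6m^2 + 10m + 6) = (2m^3 + 2m^2 + 2m + 1) + (6m^2 + 10m + 6) = 2m^3 + 8m^2 + 12m + 7,
and 2·(m+1)^3 + 2·(m+1)^2 + 2·(m+1) + 1 = 2m^3 + 8m^2 + 12m + 7.
This completes the inductive step, so x_k = 2k^3 + 2k^2 + 2k + 1 for all k ≥ 0.

x_k = 2k^3 + 2k^2 + 2k + 1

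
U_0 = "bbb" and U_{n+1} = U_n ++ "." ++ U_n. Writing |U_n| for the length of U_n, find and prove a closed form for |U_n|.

Claim: |U_n| = 2^{n+2} − 1.

Base case: |U_0| = 3, and 2^{0+2} − 1 = 3.
Assume |U_j| = 2^{j+2} − 1.
Then |U_{j+1}| = |U_j| + 1 + |U_j| = 2|U_j| + 1 = 2(2^{j+2} − 1) + 1 = 2^{j+3} − 2 + 1 = 2^{j+3} − 1.
By induction, |U_n| = 2^{n+2} − 1 for all n ≥ 0.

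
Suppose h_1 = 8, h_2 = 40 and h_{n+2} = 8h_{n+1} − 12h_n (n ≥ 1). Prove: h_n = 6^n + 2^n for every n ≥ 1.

Base cases: h_1 = 8 and 6^1 + 2^1 = 8; h_2 = 40 and 6^2 + 2^2 = 40.
Assume h_j = 6^j + 2^j for all 1 ≤ j ≤ m, where m ≥ 2.
Then h_{m+1} = 8h_m − 12h_{m−1} = 8·(6^m + 2^m) − 12·(6^{m−1} + 2^{m−1}) = (8·6 − 12)6^{m−1} + (8·2 − 12)2^{m−1} = 36·6^{m−1} + 4·2^{m−1} = 6^{m+1} + 2^{m+1}.
This completes the inductive step, so h_n = 6^n + 2^n for all n ≥ 1.

h_n = 6^n + 2^n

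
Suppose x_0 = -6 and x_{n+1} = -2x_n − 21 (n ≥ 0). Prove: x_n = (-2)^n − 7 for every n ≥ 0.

Base case: x_0 = -6, and (-2)^0 − 7 = 1 − 7 = -6.
Assume x_m = (-2)^m − 7 for some m ≥ 0.
Then x_{m+1} = -2x_m − 21 = -2·((-2)^m − 7) − 21 = -2·(-2)^m + 14 − 21 = (-2)^{m+1} − 7.
So the formula holds for m+1, and by induction x_n = (-2)^n − 7 for all n ≥ 0.

x_n = (-2)^n − 7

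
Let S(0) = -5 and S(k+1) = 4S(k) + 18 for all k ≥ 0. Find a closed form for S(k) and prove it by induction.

Claim: S(k) = 4^k − 6.

Base case: S(0) = -5, and 4^0 − 6 = 1 − 6 = -5.
Assume S(m) = 4^m − 6 for some m ≥ 0.
Then S(m+1) = 4S(m) + 18 = 4·(4^m − 6) + 18 = 4^{m+1} − 24 + 18 = 4^{m+1} − 6.
By induction, S(k) = 4^k − 6 for all k ≥ 0.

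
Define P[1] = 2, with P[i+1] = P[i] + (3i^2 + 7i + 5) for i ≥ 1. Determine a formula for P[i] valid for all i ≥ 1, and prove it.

Claim: P[i] = i^3 + 2i^2 + 2i − 3.

Base case: P[1] = 2, and 1^3 + 2·1^2 + 2·1 − 3 = 2.
Assume P[k] = k^3 + 2k^2 + 2k − 3.
Then P[k+1] = P[k] + (3k^2 + 7k + 5) = (k^3 + 2k^2 + 2k − 3) + (3k^2 + 7k + 5) = k^3 + 5k^2 + 9k + 2,
and (k+1)^3 + 2·(k+1)^2 + 2·(k+1) − 3 = k^3 + 5k^2 + 9k + 2.
By induction, P[i] = i^3 + 2i^2 + 2i − 3 for all i ≥ 1.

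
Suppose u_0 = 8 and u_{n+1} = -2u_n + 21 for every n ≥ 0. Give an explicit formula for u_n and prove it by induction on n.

Claim: u_n = (-2)^n + 7.

Base case: u_0 = 8, and (-2)^0 + 7 = 1 + 7 = 8.
Assume u_m = (-2)^m + 7 for some m ≥ 0.
Then u_{m+1} = -2u_m + 21 = -2·((-2)^m + 7) + 21 = -2·(-2)^m − 14 + 21 = (-2)^{m+1} + 7.
This completes the inductive step, so u_n = (-2)^n + 7 for all n ≥ 0.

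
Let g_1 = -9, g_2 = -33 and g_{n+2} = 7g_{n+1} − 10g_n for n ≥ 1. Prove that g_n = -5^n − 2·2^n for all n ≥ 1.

Base cases: g_1 = -9 and -5^1 − 2·2^1 = -9; g_2 = -33 and -5^2 − 2·2^2 = -33.
Assume g_j = -5^j − 2·2^j for all 1 ≤ j ≤ k, where k ≥ 2.
Then g_{k+1} = 7g_k − 10g_{k−1} = 7·(-5^k − 2·2^k) − 10·(-5^{k−1} − 2·2^{k−1}) = -(7·5 − 10)5^{k−1} − 2·(7·2 − 10)2^{k−1} = -25·5^{k−1} − 8·2^{k−1} = -5^{k+1} − 2·2^{k+1}.
This completes the inductive step, so g_n = -5^n − 2·2^n for all n ≥ 1.

g_n = -5^n − 2·2^n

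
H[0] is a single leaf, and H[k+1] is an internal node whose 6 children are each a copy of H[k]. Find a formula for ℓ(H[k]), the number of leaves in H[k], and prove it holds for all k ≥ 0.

Claim: ℓ(H[k]) = 6^k.

Base case: ℓ(H[0]) = 1, and 6^0 = 1.
Assume ℓ(H[m]) = 6^m.
Then ℓ(H[m+1]) = 6·ℓ(H[m]) = 6·6^m = 6^{m+1}.
Hence ℓ(H[k]) = 6^k for every k ≥ 0, by induction.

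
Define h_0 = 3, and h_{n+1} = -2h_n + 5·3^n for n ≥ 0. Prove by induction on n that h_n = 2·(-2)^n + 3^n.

Base case: h_0 = 3, and 2·(-2)^0 + 3^0 = 2 + 1 = 3.
Assume h_r = 2·(-2)^r + 3^r for some r ≥ 0.
Then h_{r+1} = -2h_r + 5·3^r = -2·(2·(-2)^r + 3^r) + 5·3^r = 2·(-2)^{r+1} − 2·3^r + 5·3^r = 2·(-2)^{r+1} + 3·3^r = 2·(-2)^{r+1} + 3^{r+1}.
This completes the inductive step, so h_n = 2·(-2)^n + 3^n for all n ≥ 0.

h_n = 2·(-2)^n + 3^n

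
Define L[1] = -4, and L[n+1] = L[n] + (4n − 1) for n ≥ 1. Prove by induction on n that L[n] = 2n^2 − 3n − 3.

Base case: L[1] = -4, and 2·1^2 − 3·1 − 3 = -4.
Assume L[r] = 2r^2 − 3r − 3.
Then L[r+1] = L[r] + (4r − 1) = (2r^2 − 3r − 3) + (4r − 1) = 2r^2 + r − 4,
and 2·(r+1)^2 − 3·(r+1) − 3 = 2r^2 + r − 4.
Hence L[n] = 2n^2 − 3n − 3 for every n ≥ 1, by induction.

L[n] = 2n^2 − 3n − 3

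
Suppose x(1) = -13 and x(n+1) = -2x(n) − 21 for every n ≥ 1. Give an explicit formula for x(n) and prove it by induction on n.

Claim: x(n) = 3·(-2)^n − 7.

Base case: x(1) = -13, and 3·(-2)^1 − 7 = -6 − 7 = -13.
Assume x(r) = 3·(-2)^r − 7 for some r ≥ 1.
Then x(r+1) = -2x(r) − 21 = -2·(3·(-2)^r − 7) − 21 = -6·(-2)^r + 14 − 21 = 3·(-2)^{r+1} − 7.
Hence x(n) = 3·(-2)^n − 7 for every n ≥ 1, by induction.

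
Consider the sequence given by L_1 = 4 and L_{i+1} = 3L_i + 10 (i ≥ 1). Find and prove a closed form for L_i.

Claim: L_i = 3^{i+1} − 5.

Base case: L_1 = 4, and 3^{1+1} − 5 = 9 − 5 = 4.
Assume L_j = 3^{j+1} − 5 for some j ≥ 1.
Then L_{j+1} = 3L_j + 10 = 3·(3^{j+1} − 5) + 10 = 3^{j+2} − 15 + 10 = 3^{j+2} − 5.
So the formula holds for j+1, and by induction L_i = 3^{i+1} − 5 for all i ≥ 1.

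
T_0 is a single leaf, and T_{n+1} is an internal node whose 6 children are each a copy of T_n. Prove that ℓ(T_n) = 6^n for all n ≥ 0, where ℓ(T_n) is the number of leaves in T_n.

Base case: ℓ(T_0) = 1, and 6^0 = 1.
Assume ℓ(T_j) = 6^j.
Then ℓ(T_{j+1}) = 6·ℓ(T_j) = 6·6^j = 6^{j+1}.
This completes the inductive step, so ℓ(T_n) = 6^n for all n ≥ 0.

ℓ(T_n) = 6^n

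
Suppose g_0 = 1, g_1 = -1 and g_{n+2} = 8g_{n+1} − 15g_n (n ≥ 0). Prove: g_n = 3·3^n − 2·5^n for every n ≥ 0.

Base cases: g_0 = 1 and 3·3^0 − 2·5^0 = 1; g_1 = -1 and 3·3^1 − 2·5^1 = -1.
Assume g_j = 3·3^j − 2·5^j for all 0 ≤ j ≤ m, where m ≥ 1.
Then g_{m+1} = 8g_m − 15g_{m−1} = 8·(3·3^m − 2·5^m) − 15·(3·3^{m−1} − 2·5^{m−1}) = 3·(8·3 − 15)3^{m−1} − 2·(8·5 − 15)5^{m−1} = 27·3^{m−1} − 50·5^{m−1} = 3·3^{m+1} − 2·5^{m+1}.
Hence g_n = 3·3^n − 2·5^n for every n ≥ 0, by strong induction.

g_n = 3·3^n − 2·5^n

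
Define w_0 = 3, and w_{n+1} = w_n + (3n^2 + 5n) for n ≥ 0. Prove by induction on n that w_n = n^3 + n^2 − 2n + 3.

Base case: w_0 = 3, and 0^3 + 0^2 − 2·0 + 3 = 3.
Assume w_k = k^3 + k^2 − 2k + 3.
Then w_{k+1} = w_k + (3k^2 + 5k) = (k^3 + k^2 − 2k + 3) + (3k^2 + 5k) = k^3 + 4k^2 + 3k + 3,
and (k+1)^3 + (k+1)^2 − 2·(k+1) + 3 = k^3 + 4k^2 + 3k + 3.
Hence w_n = n^3 + n^2 − 2n + 3 for every n ≥ 0, by induction.

w_n = n^3 + n^2 − 2n + 3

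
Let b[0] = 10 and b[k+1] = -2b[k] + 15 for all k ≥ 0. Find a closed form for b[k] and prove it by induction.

Claim: b[k] = 5·(-2)^k + 5.

Base case: b[0] = 10, and 5·(-2)^0 + 5 = 5 + 5 = 10.
Assume b[m] = 5·(-2)^m + 5 for some m ≥ 0.
Then b[m+1] = -2b[m] + 15 = -2·(5·(-2)^m + 5) + 15 = -10·(-2)^m − 10 + 15 = 5·(-2)^{m+1} + 5.
So the formula holds for m+1, and by induction b[k] = 5·(-2)^k + 5 for all k ≥ 0.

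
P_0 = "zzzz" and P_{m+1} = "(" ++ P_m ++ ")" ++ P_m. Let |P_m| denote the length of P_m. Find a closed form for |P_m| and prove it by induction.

Claim: |P_m| = 6·2^m − 2.

Base case: |P_0| = 4, and 6·2^0 − 2 = 4.
Assume |P_k| = 6·2^k − 2.
Then |P_{k+1}| = 1 + |P_k| + 1 + |P_k| = 2|P_k| + 2 = 2(6·2^k − 2) + 2 = 6·2^{k+1} − 4 + 2 = 6·2^{k+1} − 2.
This completes the inductive step, so |P_m| = 6·2^m − 2 for all m ≥ 0.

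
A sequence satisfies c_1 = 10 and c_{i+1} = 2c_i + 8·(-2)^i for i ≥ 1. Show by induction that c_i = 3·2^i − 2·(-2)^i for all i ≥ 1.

Base case: c_1 = 10, and 3·2^1 − 2·(-2)^1 = 6 + 4 = 10.
Assume c_m = 3·2^m − 2·(-2)^m for some m ≥ 1.
Then c_{m+1} = 2c_m + 8·(-2)^m = 2·(3·2^m − 2·(-2)^m) + 8·(-2)^m = 3·2^{m+1} − 4·(-2)^m + 8·(-2)^m = 3·2^{m+1} + 4·(-2)^m = 3·2^{m+1} − 2·(-2)^{m+1}.
Hence c_i = 3·2^i − 2·(-2)^i for every i ≥ 1, by induction.

c_i = 3·2^i − 2·(-2)^i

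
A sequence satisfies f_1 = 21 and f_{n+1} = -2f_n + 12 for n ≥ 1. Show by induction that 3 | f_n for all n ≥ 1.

Base case: f_1 = 21 = 3·7, so 3 | f_1.
Assume 3 | f_k, so f_k = 3t for some integer t.
Then f_{k+1} = -2f_k + 12 = -2·(3t) + 12 = 3(-2t + 4), so 3 | f_{k+1}.
So the property holds for k+1, and by induction 3 | f_n for all n ≥ 1.

3 | f_n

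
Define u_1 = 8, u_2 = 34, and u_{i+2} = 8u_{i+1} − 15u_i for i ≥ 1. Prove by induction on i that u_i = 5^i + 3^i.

Base cases: u_1 = 8 and 5^1 + 3^1 = 8; u_2 = 34 and 5^2 + 3^2 = 34.
Assume u_j = 5^j + 3^j for all 1 ≤ j ≤ m, where m ≥ 2.
Then u_{m+1} = 8u_m − 15u_{m−1} = 8·(5^m + 3^m) − 15·(5^{m−1} + 3^{m−1}) = (8·5 − 15)5^{m−1} + (8·3 − 15)3^{m−1} = 25·5^{m−1} + 9·3^{m−1} = 5^{m+1} + 3^{m+1}.
By strong induction, u_i = 5^i + 3^i for all i ≥ 1.

u_i = 5^i + 3^i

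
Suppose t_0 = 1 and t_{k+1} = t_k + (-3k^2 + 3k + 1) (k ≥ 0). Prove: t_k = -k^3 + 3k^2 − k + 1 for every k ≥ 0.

Base case: t_0 = 1, and -0^3 + 3·0^2 − 0 + 1 = 1.
Assume t_m = -m^3 + 3m^2 − m + 1.
Then t_{m+1} = t_m + (-3m^2 + 3m + 1) = (-m^3 + 3m^2 − m + 1) + (-3m^2 + 3m + 1) = -m^3 + 2m + 2,
and -(m+1)^3 + 3·(m+1)^2 − (m+1) + 1 = -m^3 + 2m + 2.
Hence t_k = -k^3 + 3k^2 − k + 1 for every k ≥ 0, by induction.

t_k = -k^3 + 3k^2 − k + 1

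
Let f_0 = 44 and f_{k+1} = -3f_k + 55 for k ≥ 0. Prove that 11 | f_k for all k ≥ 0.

Base case: f_0 = 44 = 11·4, so 11 | f_0.
Assume 11 | f_j, so f_j = 11t for some integer t.
Then f_{j+1} = -3f_j + 55 = -3·(11t) + 55 = 11(-3t + 5), so 11 | f_{j+1}.
Hence 11 | f_k for every k ≥ 0, by induction.

11 | f_k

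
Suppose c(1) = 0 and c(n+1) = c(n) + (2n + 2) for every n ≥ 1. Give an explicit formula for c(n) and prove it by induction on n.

Claim: c(n) = n^2 + n − 2.

Base case: c(1) = 0, and 1^2 + 1 − 2 = 0.
Assume c(r) = r^2 + r − 2.
Then c(r+1) = c(r) + (2r + 2) = (r^2 + r − 2) + (2r + 2) = r^2 + 3r,
and (r+1)^2 + (r+1) − 2 = r^2 + 3r.
By induction, c(n) = n^2 + n − 2 for all n ≥ 1.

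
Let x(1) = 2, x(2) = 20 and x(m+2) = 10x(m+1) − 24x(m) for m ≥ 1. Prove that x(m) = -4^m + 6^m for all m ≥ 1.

Base cases: x(1) = 2 and -4^1 + 6^1 = 2; x(2) = 20 and -4^2 + 6^2 = 20.
Assume x(j) = -4^j + 6^j for all 1 ≤ j ≤ k, where k ≥ 2.
Then x(k+1) = 10x(k) − 24x(k−1) = 10·(-4^k + 6^k) − 24·(-4^{k−1} + 6^{k−1}) = -(10·4 − 24)4^{k−1} + (10·6 − 24)6^{k−1} = -16·4^{k−1} + 36·6^{k−1} = -4^{k+1} + 6^{k+1}.
Hence x(m) = -4^m + 6^m for every m ≥ 1, by strong induction.

x(m) = -4^m + 6^m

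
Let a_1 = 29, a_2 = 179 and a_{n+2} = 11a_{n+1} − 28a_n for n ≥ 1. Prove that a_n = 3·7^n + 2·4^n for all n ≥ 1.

Base cases: a_1 = 29 and 3·7^1 + 2·4^1 = 29; a_2 = 179 and 3·7^2 + 2·4^2 = 179.
Assume a_j = 3·7^j + 2·4^j for all 1 ≤ j ≤ m, where m ≥ 2.
Then a_{m+1} = 11a_m − 28a_{m−1} = 11·(3·7^m + 2·4^m) − 28·(3·7^{m−1} + 2·4^{m−1}) = 3·(11·7 − 28)7^{m−1} + 2·(11·4 − 28)4^{m−1} = 147·7^{m−1} + 32·4^{m−1} = 3·7^{m+1} + 2·4^{m+1}.
This completes the inductive step, so a_n = 3·7^n + 2·4^n for all n ≥ 1.

a_n = 3·7^n + 2·4^n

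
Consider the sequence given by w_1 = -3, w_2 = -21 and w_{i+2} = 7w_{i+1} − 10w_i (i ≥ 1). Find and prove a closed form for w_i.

Claim: w_i = 2^i − 5^i.

Base cases: w_1 = -3 and 2^1 − 5^1 = -3; w_2 = -21 and 2^2 − 5^2 = -21.
Assume w_j = 2^j − 5^j for all 1 ≤ j ≤ k, where k ≥ 2.
Then w_{k+1} = 7w_k − 10w_{k−1} = 7·(2^k − 5^k) − 10·(2^{k−1} − 5^{k−1}) = (7·2 − 10)2^{k−1} − (7·5 − 10)5^{k−1} = 4·2^{k−1} − 25·5^{k−1} = 2^{k+1} − 5^{k+1}.
So the formula holds for k+1, and by strong induction w_i = 2^i − 5^i for all i ≥ 1.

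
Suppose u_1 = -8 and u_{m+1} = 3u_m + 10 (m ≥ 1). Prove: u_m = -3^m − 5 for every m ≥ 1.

Base case: u_1 = -8, and -3^1 − 5 = -3 − 5 = -8.
Assume u_r = -3^r − 5 for some r ≥ 1.
Then u_{r+1} = 3u_r + 10 = 3·(-3^r − 5) + 10 = -3^{r+1} − 15 + 10 = -3^{r+1} − 5.
So the formula holds for r+1, and by induction u_m = -3^m − 5 for all m ≥ 1.

u_m = -3^m − 5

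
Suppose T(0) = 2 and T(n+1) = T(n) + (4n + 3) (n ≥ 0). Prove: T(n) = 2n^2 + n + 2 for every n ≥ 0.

Base case: T(0) = 2, and 2·0^2 + 0 + 2 = 2.
Assume T(j) = 2j^2 + j + 2.
Then T(j+1) = T(j) + (4j + 3) = (2j^2 + j + 2) + (4j + 3) = 2j^2 + 5j + 5,
and 2·(j+1)^2 + (j+1) + 2 = 2j^2 + 5j + 5.
By induction, T(n) = 2n^2 + n + 2 for all n ≥ 0.

T(n) = 2n^2 + n + 2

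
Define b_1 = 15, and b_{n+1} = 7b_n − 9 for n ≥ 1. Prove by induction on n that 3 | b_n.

Base case: b_1 = 15 = 3·5, so 3 | b_1.
Assume 3 | b_k, so b_k = 3t for some integer t.
Then b_{k+1} = 7b_k − 9 = 7·(3t) − 9 = 3(7t − 3), so 3 | b_{k+1}.
By induction, 3 | b_n for all n ≥ 1.

3 | b_n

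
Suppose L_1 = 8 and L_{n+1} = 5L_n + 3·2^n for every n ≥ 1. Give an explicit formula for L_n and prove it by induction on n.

Claim: L_n = 2·5^n − 2^n.

Base case: L_1 = 8, and 2·5^1 − 2^1 = 10 − 2 = 8.
Assume L_k = 2·5^k − 2^k for some k ≥ 1.
Then L_{k+1} = 5L_k + 3·2^k = 5·(2·5^k − 2^k) + 3·2^k = 2·5^{k+1} − 5·2^k + 3·2^k = 2·5^{k+1} − 2·2^k = 2·5^{k+1} − 2^{k+1}.
So the formula holds for k+1, and by induction L_n = 2·5^n − 2^n for all n ≥ 1.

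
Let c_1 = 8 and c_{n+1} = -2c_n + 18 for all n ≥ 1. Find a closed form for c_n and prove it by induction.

Claim: c_n = -(-2)^n + 6.

Base case: c_1 = 8, and -(-2)^1 + 6 = 2 + 6 = 8.
Assume c_r = -(-2)^r + 6 for some r ≥ 1.
Then c_{r+1} = -2c_r + 18 = -2·(-(-2)^r + 6) + 18 = 2·(-2)^r − 12 + 18 = -(-2)^{r+1} + 6.
Hence c_n = -(-2)^n + 6 for every n ≥ 1, by induction.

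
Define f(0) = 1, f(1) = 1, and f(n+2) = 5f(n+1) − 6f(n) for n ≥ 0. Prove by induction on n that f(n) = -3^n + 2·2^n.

Base cases: f(0) = 1 and -3^0 + 2·2^0 = 1; f(1) = 1 and -3^1 + 2·2^1 = 1.
Assume f(j) = -3^j + 2·2^j for all 0 ≤ j ≤ k, where k ≥ 1.
Then f(k+1) = 5f(k) − 6f(k−1) = 5·(-3^k + 2·2^k) − 6·(-3^{k−1} + 2·2^{k−1}) = -(5·3 − 6)3^{k−1} + 2·(5·2 − 6)2^{k−1} = -9·3^{k−1} + 8·2^{k−1} = -3^{k+1} + 2·2^{k+1}.
This completes the inductive step, so f(n) = -3^n + 2·2^n for all n ≥ 0.

f(n) = -3^n + 2·2^n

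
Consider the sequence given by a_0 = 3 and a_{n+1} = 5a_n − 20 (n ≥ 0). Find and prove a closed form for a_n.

Claim: a_n = -2·5^n + 5.

Base case: a_0 = 3, and -2·5^0 + 5 = -2 + 5 = 3.
Assume a_j = -2·5^j + 5 for some j ≥ 0.
Then a_{j+1} = 5a_j − 20 = 5·(-2·5^j + 5) − 20 = -10·5^j + 25 − 20 = -2·5^{j+1} + 5.
Hence a_n = -2·5^n + 5 for every n ≥ 0, by induction.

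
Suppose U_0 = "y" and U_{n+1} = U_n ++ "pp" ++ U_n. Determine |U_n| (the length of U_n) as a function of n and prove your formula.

Claim: |U_n| = 3·2^n − 2.

Base case: |U_0| = 1, and 3·2^0 − 2 = 1.
Assume |U_k| = 3·2^k − 2.
Then |U_{k+1}| = |U_k| + 2 + |U_k| = 2|U_k| + 2 = 2(3·2^k − 2) + 2 = 3·2^{k+1} − 4 + 2 = 3·2^{k+1} − 2.
By induction, |U_n| = 3·2^n − 2 for all n ≥ 0.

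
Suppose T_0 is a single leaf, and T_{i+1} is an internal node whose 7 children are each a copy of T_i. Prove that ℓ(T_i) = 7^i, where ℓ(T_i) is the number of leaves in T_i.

Base case: ℓ(T_0) = 1, and 7^0 = 1.
Assume ℓ(T_m) = 7^m.
Then ℓ(T_{m+1}) = 7·ℓ(T_m) = 7·7^m = 7^{m+1}.
So the formula holds for m+1, and by induction ℓ(T_i) = 7^i for all i ≥ 0.

ℓ(T_i) = 7^i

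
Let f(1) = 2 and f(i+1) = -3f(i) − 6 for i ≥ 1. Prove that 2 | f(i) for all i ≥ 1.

Base case: f(1) = 2 = 2·1, so 2 | f(1).
Assume 2 | f(k), so f(k) = 2t for some integer t.
Then f(k+1) = -3f(k) − 6 = -3·(2t) − 6 = 2(-3t − 3), so 2 | f(k+1).
Hence 2 | f(i) for every i ≥ 1, by induction.

2 | f(i)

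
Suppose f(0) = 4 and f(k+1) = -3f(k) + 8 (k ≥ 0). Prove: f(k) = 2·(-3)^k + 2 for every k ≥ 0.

Base case: f(0) = 4, and 2·(-3)^0 + 2 = 2 + 2 = 4.
Assume f(m) = 2·(-3)^m + 2 for some m ≥ 0.
Then f(m+1) = -3f(m) + 8 = -3·(2·(-3)^m + 2) + 8 = -6·(-3)^m − 6 + 8 = 2·(-3)^{m+1} + 2.
By induction, f(k) = 2·(-3)^k + 2 for all k ≥ 0.

f(k) = 2·(-3)^k + 2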